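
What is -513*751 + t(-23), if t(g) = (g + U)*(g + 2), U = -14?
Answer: -384486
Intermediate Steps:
t(g) = (-14 + g)*(2 + g) (t(g) = (g - 14)*(g + 2) = (-14 + g)*(2 + g))
-513*751 + t(-23) = -513*751 + (-28 + (-23)**2 - 12*(-23)) = -385263 + (-28 + 529 + 276) = -385263 + 777 = -384486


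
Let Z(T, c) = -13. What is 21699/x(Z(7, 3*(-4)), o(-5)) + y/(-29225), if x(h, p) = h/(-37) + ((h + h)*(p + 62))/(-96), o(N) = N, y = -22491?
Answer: 53661280311/39023725 ≈ 1375.1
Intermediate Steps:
x(h, p) = -h/37 - h*(62 + p)/48 (x(h, p) = h*(-1/37) + ((2*h)*(62 + p))*(-1/96) = -h/37 + (2*h*(62 + p))*(-1/96) = -h/37 - h*(62 + p)/48)
21699/x(Z(7, 3*(-4)), o(-5)) + y/(-29225) = 21699/((-1/1776*(-13)*(2342 + 37*(-5)))) - 22491/(-29225) = 21699/((-1/1776*(-13)*(2342 - 185))) - 22491*(-1/29225) = 21699/((-1/1776*(-13)*2157)) + 3213/4175 = 21699/(9347/592) + 3213/4175 = 21699*(592/9347) + 3213/4175 = 12845808/9347 + 3213/4175 = 53661280311/39023725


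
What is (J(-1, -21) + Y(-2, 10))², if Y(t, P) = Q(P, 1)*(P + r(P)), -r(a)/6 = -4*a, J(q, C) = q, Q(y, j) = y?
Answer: 6245001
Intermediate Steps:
r(a) = 24*a (r(a) = -(-24)*a = 24*a)
Y(t, P) = 25*P² (Y(t, P) = P*(P + 24*P) = P*(25*P) = 25*P²)
(J(-1, -21) + Y(-2, 10))² = (-1 + 25*10²)² = (-1 + 25*100)² = (-1 + 2500)² = 2499² = 6245001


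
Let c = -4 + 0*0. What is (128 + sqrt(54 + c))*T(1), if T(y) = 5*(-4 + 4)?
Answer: 0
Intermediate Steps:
c = -4 (c = -4 + 0 = -4)
T(y) = 0 (T(y) = 5*0 = 0)
(128 + sqrt(54 + c))*T(1) = (128 + sqrt(54 - 4))*0 = (128 + sqrt(50))*0 = (128 + 5*sqrt(2))*0 = 0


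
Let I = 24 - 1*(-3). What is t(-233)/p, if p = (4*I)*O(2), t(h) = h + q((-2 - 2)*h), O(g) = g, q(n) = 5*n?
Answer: 4427/216 ≈ 20.495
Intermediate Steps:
I = 27 (I = 24 + 3 = 27)
t(h) = -19*h (t(h) = h + 5*((-2 - 2)*h) = h + 5*(-4*h) = h - 20*h = -19*h)
p = 216 (p = (4*27)*2 = 108*2 = 216)
t(-233)/p = -19*(-233)/216 = 4427*(1/216) = 4427/216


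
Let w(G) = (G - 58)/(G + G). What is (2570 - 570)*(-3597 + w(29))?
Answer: -7195000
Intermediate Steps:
w(G) = (-58 + G)/(2*G) (w(G) = (-58 + G)/((2*G)) = (-58 + G)*(1/(2*G)) = (-58 + G)/(2*G))
(2570 - 570)*(-3597 + w(29)) = (2570 - 570)*(-3597 + (1/2)*(-58 + 29)/29) = 2000*(-3597 + (1/2)*(1/29)*(-29)) = 2000*(-3597 - 1/2) = 2000*(-7195/2) = -7195000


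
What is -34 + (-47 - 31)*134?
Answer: -10486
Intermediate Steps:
-34 + (-47 - 31)*134 = -34 - 78*134 = -34 - 10452 = -10486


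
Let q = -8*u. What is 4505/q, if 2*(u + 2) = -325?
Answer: 4505/1316 ≈ 3.4233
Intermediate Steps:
u = -329/2 (u = -2 + (1/2)*(-325) = -2 - 325/2 = -329/2 ≈ -164.50)
q = 1316 (q = -8*(-329/2) = 1316)
4505/q = 4505/1316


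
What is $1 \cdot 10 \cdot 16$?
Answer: $160$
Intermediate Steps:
$1 \cdot 10 \cdot 16 = 10 \cdot 16 = 160$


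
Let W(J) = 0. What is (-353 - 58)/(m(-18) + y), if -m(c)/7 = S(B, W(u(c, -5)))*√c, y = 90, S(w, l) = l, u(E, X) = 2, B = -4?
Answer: -137/30 ≈ -4.5667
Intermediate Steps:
m(c) = 0 (m(c) = -0*√c = -7*0 = 0)
(-353 - 58)/(m(-18) + y) = (-353 - 58)/(0 + 90) = -411/90 = -411*1/90 = -137/30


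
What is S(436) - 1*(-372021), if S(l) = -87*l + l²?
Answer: 524185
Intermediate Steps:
S(l) = l² - 87*l
S(436) - 1*(-372021) = 436*(-87 + 436) - 1*(-372021) = 436*349 + 372021 = 152164 + 372021 = 524185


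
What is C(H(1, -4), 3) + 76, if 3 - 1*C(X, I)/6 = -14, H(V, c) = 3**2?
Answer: 178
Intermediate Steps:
H(V, c) = 9
C(X, I) = 102 (C(X, I) = 18 - 6*(-14) = 18 + 84 = 102)
C(H(1, -4), 3) + 76 = 102 + 76 = 178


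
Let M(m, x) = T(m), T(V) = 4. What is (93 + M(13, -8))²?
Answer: 9409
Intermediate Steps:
M(m, x) = 4
(93 + M(13, -8))² = (93 + 4)² = 97² = 9409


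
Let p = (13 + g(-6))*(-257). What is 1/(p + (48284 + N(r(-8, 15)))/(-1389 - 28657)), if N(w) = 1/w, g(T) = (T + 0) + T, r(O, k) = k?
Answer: -450690/116551591 ≈ -0.0038669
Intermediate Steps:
g(T) = 2*T (g(T) = T + T = 2*T)
p = -257 (p = (13 + 2*(-6))*(-257) = (13 - 12)*(-257) = 1*(-257) = -257)
1/(p + (48284 + N(r(-8, 15)))/(-1389 - 28657)) = 1/(-257 + (48284 + 1/15)/(-1389 - 28657)) = 1/(-257 + (48284 + 1/15)/(-30046)) = 1/(-257 + (724261/15)*(-1/30046)) = 1/(-257 - 724261/450690) = 1/(-116551591/450690) = -450690/116551591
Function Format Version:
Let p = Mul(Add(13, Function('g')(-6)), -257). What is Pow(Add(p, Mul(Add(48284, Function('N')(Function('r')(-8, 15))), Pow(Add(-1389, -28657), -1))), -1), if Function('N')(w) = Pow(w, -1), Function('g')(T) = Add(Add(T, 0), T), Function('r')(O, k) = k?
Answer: Rational(-450690, 116551591) ≈ -0.0038669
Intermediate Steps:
Function('g')(T) = Mul(2, T) (Function('g')(T) = Add(T, T) = Mul(2, T))
p = -257 (p = Mul(Add(13, Mul(2, -6)), -257) = Mul(Add(13, -12), -257) = Mul(1, -257) = -257)
Pow(Add(p, Mul(Add(48284, Function('N')(Function('r')(-8, 15))), Pow(Add(-1389, -28657), -1))), -1) = Pow(Add(-257, Mul(Add(48284, Pow(15, -1)), Pow(Add(-1389, -28657), -1))), -1) = Pow(Add(-257, Mul(Add(48284, Rational(1, 15)), Pow(-30046, -1))), -1) = Pow(Add(-257, Mul(Rational(724261, 15), Rational(-1, 30046))), -1) = Pow(Add(-257, Rational(-724261, 450690)), -1) = Pow(Rational(-116551591, 450690), -1) = Rational(-450690, 116551591)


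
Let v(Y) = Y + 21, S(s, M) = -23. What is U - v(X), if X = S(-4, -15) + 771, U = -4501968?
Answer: -4502737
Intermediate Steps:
X = 748 (X = -23 + 771 = 748)
v(Y) = 21 + Y
U - v(X) = -4501968 - (21 + 748) = -4501968 - 1*769 = -4501968 - 769 = -4502737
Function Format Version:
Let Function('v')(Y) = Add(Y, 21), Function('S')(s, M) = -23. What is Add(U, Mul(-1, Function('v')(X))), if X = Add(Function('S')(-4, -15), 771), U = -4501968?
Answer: -4502737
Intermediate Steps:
X = 748 (X = Add(-23, 771) = 748)
Function('v')(Y) = Add(21, Y)
Add(U, Mul(-1, Function('v')(X))) = Add(-4501968, Mul(-1, Add(21, 748))) = Add(-4501968, Mul(-1, 769)) = Add(-4501968, -769) = -4502737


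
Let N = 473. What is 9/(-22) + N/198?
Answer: 196/99 ≈ 1.9798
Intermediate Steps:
9/(-22) + N/198 = 9/(-22) + 473/198 = 9*(-1/22) + 473*(1/198) = -9/22 + 43/18 = 196/99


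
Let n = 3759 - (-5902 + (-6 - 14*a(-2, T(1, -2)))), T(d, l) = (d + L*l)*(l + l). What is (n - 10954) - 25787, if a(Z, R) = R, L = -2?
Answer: -27354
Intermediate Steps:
T(d, l) = 2*l*(d - 2*l) (T(d, l) = (d - 2*l)*(l + l) = (d - 2*l)*(2*l) = 2*l*(d - 2*l))
n = 9387 (n = 3759 - (-5902 + (-6 - 28*(-2)*(1 - 2*(-2)))) = 3759 - (-5902 + (-6 - 28*(-2)*(1 + 4))) = 3759 - (-5902 + (-6 - 28*(-2)*5)) = 3759 - (-5902 + (-6 - 14*(-20))) = 3759 - (-5902 + (-6 + 280)) = 3759 - (-5902 + 274) = 3759 - 1*(-5628) = 3759 + 5628 = 9387)
(n - 10954) - 25787 = (9387 - 10954) - 25787 = -1567 - 25787 = -27354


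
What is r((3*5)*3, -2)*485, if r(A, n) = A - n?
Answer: 22795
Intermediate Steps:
r((3*5)*3, -2)*485 = ((3*5)*3 - 1*(-2))*485 = (15*3 + 2)*485 = (45 + 2)*485 = 47*485 = 22795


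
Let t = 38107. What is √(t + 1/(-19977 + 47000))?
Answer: √27827352079626/27023 ≈ 195.21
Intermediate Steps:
√(t + 1/(-19977 + 47000)) = √(38107 + 1/(-19977 + 47000)) = √(38107 + 1/27023) = √(1029765462/27023) = √27827352079626/27023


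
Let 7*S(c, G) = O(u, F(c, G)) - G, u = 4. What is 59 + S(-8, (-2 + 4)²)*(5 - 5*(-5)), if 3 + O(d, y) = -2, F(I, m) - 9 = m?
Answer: 143/7 ≈ 20.429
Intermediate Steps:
F(I, m) = 9 + m
O(d, y) = -5 (O(d, y) = -3 - 2 = -5)
S(c, G) = -5/7 - G/7 (S(c, G) = (-5 - G)/7 = -5/7 - G/7)
59 + S(-8, (-2 + 4)²)*(5 - 5*(-5)) = 59 + (-5/7 - (-2 + 4)²/7)*(5 - 5*(-5)) = 59 + (-5/7 - ⅐*2²)*(5 + 25) = 59 + (-5/7 - ⅐*4)*30 = 59 + (-5/7 - 4/7)*30 = 59 - 9/7*30 = 59 - 270/7 = 143/7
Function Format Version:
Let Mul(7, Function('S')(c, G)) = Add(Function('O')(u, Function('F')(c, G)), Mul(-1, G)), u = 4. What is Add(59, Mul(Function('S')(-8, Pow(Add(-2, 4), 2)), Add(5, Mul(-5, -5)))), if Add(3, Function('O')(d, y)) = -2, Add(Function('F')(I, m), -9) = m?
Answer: Rational(143, 7) ≈ 20.429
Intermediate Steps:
Function('F')(I, m) = Add(9, m)
Function('O')(d, y) = -5 (Function('O')(d, y) = Add(-3, -2) = -5)
Function('S')(c, G) = Add(Rational(-5, 7), Mul(Rational(-1, 7), G)) (Function('S')(c, G) = Mul(Rational(1, 7), Add(-5, Mul(-1, G))) = Add(Rational(-5, 7), Mul(Rational(-1, 7), G)))
Add(59, Mul(Function('S')(-8, Pow(Add(-2, 4), 2)), Add(5, Mul(-5, -5)))) = Add(59, Mul(Add(Rational(-5, 7), Mul(Rational(-1, 7), Pow(Add(-2, 4), 2))), Add(5, Mul(-5, -5)))) = Add(59, Mul(Add(Rational(-5, 7), Mul(Rational(-1, 7), Pow(2, 2))), Add(5, 25))) = Add(59, Mul(Add(Rational(-5, 7), Mul(Rational(-1, 7), 4)), 30)) = Add(59, Mul(Add(Rational(-5, 7), Rational(-4, 7)), 30)) = Add(59, Mul(Rational(-9, 7), 30)) = Add(59, Rational(-270, 7)) = Rational(143, 7)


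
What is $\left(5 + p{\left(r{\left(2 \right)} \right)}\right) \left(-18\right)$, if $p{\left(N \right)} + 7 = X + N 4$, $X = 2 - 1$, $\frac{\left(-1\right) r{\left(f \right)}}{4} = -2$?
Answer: $-558$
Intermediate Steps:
$r{\left(f \right)} = 8$ ($r{\left(f \right)} = \left(-4\right) \left(-2\right) = 8$)
$X = 1$
$p{\left(N \right)} = -6 + 4 N$ ($p{\left(N \right)} = -7 + \left(1 + N 4\right) = -7 + \left(1 + 4 N\right) = -6 + 4 N$)
$\left(5 + p{\left(r{\left(2 \right)} \right)}\right) \left(-18\right) = \left(5 + \left(-6 + 4 \cdot 8\right)\right) \left(-18\right) = \left(5 + \left(-6 + 32\right)\right) \left(-18\right) = \left(5 + 26\right) \left(-18\right) = 31 \left(-18\right) = -558$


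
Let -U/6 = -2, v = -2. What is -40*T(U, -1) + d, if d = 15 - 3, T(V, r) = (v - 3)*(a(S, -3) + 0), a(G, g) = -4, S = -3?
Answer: -788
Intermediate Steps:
U = 12 (U = -6*(-2) = 12)
T(V, r) = 20 (T(V, r) = (-2 - 3)*(-4 + 0) = -5*(-4) = 20)
d = 12
-40*T(U, -1) + d = -40*20 + 12 = -800 + 12 = -788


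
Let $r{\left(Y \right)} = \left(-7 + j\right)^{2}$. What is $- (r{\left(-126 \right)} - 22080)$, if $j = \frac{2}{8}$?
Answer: $\frac{352551}{16} \approx 22034.0$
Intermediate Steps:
$j = \frac{1}{4}$ ($j = 2 \cdot \frac{1}{8} = \frac{1}{4} \approx 0.25$)
$r{\left(Y \right)} = \frac{729}{16}$ ($r{\left(Y \right)} = \left(-7 + \frac{1}{4}\right)^{2} = \left(- \frac{27}{4}\right)^{2} = \frac{729}{16}$)
$- (r{\left(-126 \right)} - 22080) = - (\frac{729}{16} - 22080) = \left(-1\right) \left(- \frac{352551}{16}\right) = \frac{352551}{16}$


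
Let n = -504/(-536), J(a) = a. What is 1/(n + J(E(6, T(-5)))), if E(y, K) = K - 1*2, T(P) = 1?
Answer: -67/4 ≈ -16.750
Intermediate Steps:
E(y, K) = -2 + K (E(y, K) = K - 2 = -2 + K)
n = 63/67 (n = -504*(-1/536) = 63/67 ≈ 0.94030)
1/(n + J(E(6, T(-5)))) = 1/(63/67 + (-2 + 1)) = 1/(63/67 - 1) = 1/(-4/67) = -67/4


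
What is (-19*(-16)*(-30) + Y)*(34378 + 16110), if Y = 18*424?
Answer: -75126144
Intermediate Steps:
Y = 7632
(-19*(-16)*(-30) + Y)*(34378 + 16110) = (-19*(-16)*(-30) + 7632)*(34378 + 16110) = (304*(-30) + 7632)*50488 = (-9120 + 7632)*50488 = -1488*50488 = -75126144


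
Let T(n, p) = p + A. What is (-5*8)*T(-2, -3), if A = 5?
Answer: -80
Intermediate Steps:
T(n, p) = 5 + p (T(n, p) = p + 5 = 5 + p)
(-5*8)*T(-2, -3) = (-5*8)*(5 - 3) = -40*2 = -80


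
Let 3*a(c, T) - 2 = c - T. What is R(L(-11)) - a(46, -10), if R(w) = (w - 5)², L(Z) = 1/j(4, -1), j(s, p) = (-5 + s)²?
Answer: -10/3 ≈ -3.3333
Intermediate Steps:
a(c, T) = ⅔ - T/3 + c/3 (a(c, T) = ⅔ + (c - T)/3 = ⅔ + (-T/3 + c/3) = ⅔ - T/3 + c/3)
L(Z) = 1 (L(Z) = 1/((-5 + 4)²) = 1/((-1)²) = 1/1 = 1)
R(w) = (-5 + w)²
R(L(-11)) - a(46, -10) = (-5 + 1)² - (⅔ - ⅓*(-10) + (⅓)*46) = (-4)² - (⅔ + 10/3 + 46/3) = 16 - 1*58/3 = 16 - 58/3 = -10/3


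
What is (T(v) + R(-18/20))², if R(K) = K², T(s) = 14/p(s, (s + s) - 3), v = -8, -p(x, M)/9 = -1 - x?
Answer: 279841/810000 ≈ 0.34548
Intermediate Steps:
p(x, M) = 9 + 9*x (p(x, M) = -9*(-1 - x) = 9 + 9*x)
T(s) = 14/(9 + 9*s)
(T(v) + R(-18/20))² = (14/(9*(1 - 8)) + (-18/20)²)² = ((14/9)/(-7) + (-18*1/20)²)² = ((14/9)*(-⅐) + (-9/10)²)² = (-2/9 + 81/100)² = (529/900)² = 279841/810000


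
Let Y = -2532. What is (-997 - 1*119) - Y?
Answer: 1416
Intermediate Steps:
(-997 - 1*119) - Y = (-997 - 1*119) - 1*(-2532) = (-997 - 119) + 2532 = -1116 + 2532 = 1416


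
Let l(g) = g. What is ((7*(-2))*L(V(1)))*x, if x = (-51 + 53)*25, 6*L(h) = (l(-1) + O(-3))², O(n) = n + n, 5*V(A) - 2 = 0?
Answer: -17150/3 ≈ -5716.7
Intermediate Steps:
V(A) = ⅖ (V(A) = ⅖ + (⅕)*0 = ⅖ + 0 = ⅖)
O(n) = 2*n
L(h) = 49/6 (L(h) = (-1 + 2*(-3))²/6 = (-1 - 6)²/6 = (⅙)*(-7)² = (⅙)*49 = 49/6)
x = 50 (x = 2*25 = 50)
((7*(-2))*L(V(1)))*x = ((7*(-2))*(49/6))*50 = -14*49/6*50 = -343/3*50 = -17150/3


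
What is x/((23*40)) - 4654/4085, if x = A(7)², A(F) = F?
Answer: -816303/751640 ≈ -1.0860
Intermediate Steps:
x = 49 (x = 7² = 49)
x/((23*40)) - 4654/4085 = 49/((23*40)) - 4654/4085 = 49/920 - 4654*1/4085 = 49*(1/920) - 4654/4085 = 49/920 - 4654/4085 = -816303/751640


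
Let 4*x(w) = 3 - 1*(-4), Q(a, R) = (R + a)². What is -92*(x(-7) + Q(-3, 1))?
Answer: -529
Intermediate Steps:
x(w) = 7/4 (x(w) = (3 - 1*(-4))/4 = (3 + 4)/4 = (¼)*7 = 7/4)
-92*(x(-7) + Q(-3, 1)) = -92*(7/4 + (1 - 3)²) = -92*(7/4 + (-2)²) = -92*(7/4 + 4) = -92*23/4 = -529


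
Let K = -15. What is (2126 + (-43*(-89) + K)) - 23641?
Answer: -17703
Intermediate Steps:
(2126 + (-43*(-89) + K)) - 23641 = (2126 + (-43*(-89) - 15)) - 23641 = (2126 + (3827 - 15)) - 23641 = (2126 + 3812) - 23641 = 5938 - 23641 = -17703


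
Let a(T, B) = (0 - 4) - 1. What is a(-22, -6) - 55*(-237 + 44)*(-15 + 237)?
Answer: 2356525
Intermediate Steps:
a(T, B) = -5 (a(T, B) = -4 - 1 = -5)
a(-22, -6) - 55*(-237 + 44)*(-15 + 237) = -5 - 55*(-237 + 44)*(-15 + 237) = -5 - (-10615)*222 = -5 - 55*(-42846) = -5 + 2356530 = 2356525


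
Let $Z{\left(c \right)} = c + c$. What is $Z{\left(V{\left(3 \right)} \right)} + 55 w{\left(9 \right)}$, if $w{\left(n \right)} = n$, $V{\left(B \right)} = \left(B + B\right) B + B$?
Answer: $537$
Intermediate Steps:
$V{\left(B \right)} = B + 2 B^{2}$ ($V{\left(B \right)} = 2 B B + B = 2 B^{2} + B = B + 2 B^{2}$)
$Z{\left(c \right)} = 2 c$
$Z{\left(V{\left(3 \right)} \right)} + 55 w{\left(9 \right)} = 2 \cdot 3 \left(1 + 2 \cdot 3\right) + 55 \cdot 9 = 2 \cdot 3 \left(1 + 6\right) + 495 = 2 \cdot 3 \cdot 7 + 495 = 2 \cdot 21 + 495 = 42 + 495 = 537$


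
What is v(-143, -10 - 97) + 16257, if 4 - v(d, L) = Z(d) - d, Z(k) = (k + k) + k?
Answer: 16547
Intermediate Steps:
Z(k) = 3*k (Z(k) = 2*k + k = 3*k)
v(d, L) = 4 - 2*d (v(d, L) = 4 - (3*d - d) = 4 - 2*d)
v(-143, -10 - 97) + 16257 = (4 - 2*(-143)) + 16257 = (4 + 286) + 16257 = 290 + 16257 = 16547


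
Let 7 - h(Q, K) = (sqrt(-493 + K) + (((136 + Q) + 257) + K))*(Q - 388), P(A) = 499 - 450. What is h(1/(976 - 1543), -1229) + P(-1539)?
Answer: -104263434577/321489 + 219997*I*sqrt(1722)/567 ≈ -3.2431e+5 + 16101.0*I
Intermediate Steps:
P(A) = 49
h(Q, K) = 7 - (-388 + Q)*(393 + K + Q + sqrt(-493 + K)) (h(Q, K) = 7 - (sqrt(-493 + K) + (((136 + Q) + 257) + K))*(Q - 388) = 7 - (sqrt(-493 + K) + ((393 + Q) + K))*(-388 + Q) = 7 - (sqrt(-493 + K) + (393 + K + Q))*(-388 + Q) = 7 - (393 + K + Q + sqrt(-493 + K))*(-388 + Q) = 7 - (-388 + Q)*(393 + K + Q + sqrt(-493 + K)))
h(1/(976 - 1543), -1229) + P(-1539) = (152491 - (1/(976 - 1543))**2 - 5/(976 - 1543) + 388*(-1229) + 388*sqrt(-493 - 1229) - 1*(-1229)/(976 - 1543) - sqrt(-493 - 1229)/(976 - 1543)) + 49 = (152491 - (1/(-567))**2 - 5/(-567) - 476852 + 388*sqrt(-1722) - 1*(-1229)/(-567) - 1*sqrt(-1722)/(-567)) + 49 = (152491 - (-1/567)**2 - 5*(-1/567) - 476852 + 388*(I*sqrt(1722)) - 1*(-1229)*(-1/567) - 1*(-1/567)*I*sqrt(1722)) + 49 = (152491 - 1*1/321489 + 5/567 - 476852 + 388*I*sqrt(1722) - 1229/567 + I*sqrt(1722)/567) + 49 = (152491 - 1/321489 + 5/567 - 476852 + 388*I*sqrt(1722) - 1229/567 + I*sqrt(1722)/567) + 49 = (-104279187538/321489 + 219997*I*sqrt(1722)/567) + 49 = -104263434577/321489 + 219997*I*sqrt(1722)/567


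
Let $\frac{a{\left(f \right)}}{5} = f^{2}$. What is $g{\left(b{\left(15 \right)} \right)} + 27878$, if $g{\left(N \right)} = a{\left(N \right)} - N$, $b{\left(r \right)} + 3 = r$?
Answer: $28586$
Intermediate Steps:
$a{\left(f \right)} = 5 f^{2}$
$b{\left(r \right)} = -3 + r$
$g{\left(N \right)} = - N + 5 N^{2}$ ($g{\left(N \right)} = 5 N^{2} - N = - N + 5 N^{2}$)
$g{\left(b{\left(15 \right)} \right)} + 27878 = \left(-3 + 15\right) \left(-1 + 5 \left(-3 + 15\right)\right) + 27878 = 12 \left(-1 + 5 \cdot 12\right) + 27878 = 12 \left(-1 + 60\right) + 27878 = 12 \cdot 59 + 27878 = 708 + 27878 = 28586$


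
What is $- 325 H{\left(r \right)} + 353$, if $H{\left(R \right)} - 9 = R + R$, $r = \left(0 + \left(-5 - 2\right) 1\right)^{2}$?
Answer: $-34422$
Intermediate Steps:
$r = 49$ ($r = \left(0 - 7\right)^{2} = \left(-7\right)^{2} = 49$)
$H{\left(R \right)} = 9 + 2 R$ ($H{\left(R \right)} = 9 + \left(R + R\right) = 9 + 2 R$)
$- 325 H{\left(r \right)} + 353 = - 325 \left(9 + 2 \cdot 49\right) + 353 = - 325 \left(9 + 98\right) + 353 = \left(-325\right) 107 + 353 = -34775 + 353 = -34422$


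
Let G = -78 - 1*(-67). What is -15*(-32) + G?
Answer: 469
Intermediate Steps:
G = -11 (G = -78 + 67 = -11)
-15*(-32) + G = -15*(-32) - 11 = 480 - 11 = 469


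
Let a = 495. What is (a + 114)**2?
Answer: 370881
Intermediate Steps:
(a + 114)**2 = (495 + 114)**2 = 609**2 = 370881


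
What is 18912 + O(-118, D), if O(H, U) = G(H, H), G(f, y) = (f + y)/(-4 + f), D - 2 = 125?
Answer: 1153750/61 ≈ 18914.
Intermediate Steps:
D = 127 (D = 2 + 125 = 127)
G(f, y) = (f + y)/(-4 + f)
O(H, U) = 2*H/(-4 + H) (O(H, U) = (H + H)/(-4 + H) = (2*H)/(-4 + H) = 2*H/(-4 + H))
18912 + O(-118, D) = 18912 + 2*(-118)/(-4 - 118) = 18912 + 2*(-118)/(-122) = 18912 + 2*(-118)*(-1/122) = 18912 + 118/61 = 1153750/61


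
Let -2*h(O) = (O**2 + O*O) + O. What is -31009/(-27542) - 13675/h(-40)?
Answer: 42563107/4351636 ≈ 9.7809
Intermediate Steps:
h(O) = -O**2 - O/2 (h(O) = -((O**2 + O*O) + O)/2 = -((O**2 + O**2) + O)/2 = -(2*O**2 + O)/2 = -(O + 2*O**2)/2 = -O**2 - O/2)
-31009/(-27542) - 13675/h(-40) = -31009/(-27542) - 13675*1/(40*(1/2 - 40)) = -31009*(-1/27542) - 13675/((-1*(-40)*(-79/2))) = 31009/27542 - 13675/(-1580) = 31009/27542 - 13675*(-1/1580) = 31009/27542 + 2735/316 = 42563107/4351636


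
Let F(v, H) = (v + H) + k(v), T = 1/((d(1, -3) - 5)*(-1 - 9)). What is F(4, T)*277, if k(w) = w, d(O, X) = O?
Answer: 88917/40 ≈ 2222.9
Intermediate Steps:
T = 1/40 (T = 1/((1 - 5)*(-1 - 9)) = 1/(-4*(-10)) = 1/40 ≈ 0.025000)
F(v, H) = H + 2*v (F(v, H) = (v + H) + v = (H + v) + v = H + 2*v)
F(4, T)*277 = (1/40 + 2*4)*277 = (1/40 + 8)*277 = (321/40)*277 = 88917/40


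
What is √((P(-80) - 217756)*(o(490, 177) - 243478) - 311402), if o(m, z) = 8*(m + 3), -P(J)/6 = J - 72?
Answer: 9*√641249374 ≈ 2.2791e+5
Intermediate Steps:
P(J) = 432 - 6*J (P(J) = -6*(J - 72) = -6*(-72 + J) = 432 - 6*J)
o(m, z) = 24 + 8*m (o(m, z) = 8*(3 + m) = 24 + 8*m)
√((P(-80) - 217756)*(o(490, 177) - 243478) - 311402) = √(((432 - 6*(-80)) - 217756)*((24 + 8*490) - 243478) - 311402) = √(((432 + 480) - 217756)*((24 + 3920) - 243478) - 311402) = √((912 - 217756)*(3944 - 243478) - 311402) = √(-216844*(-239534) - 311402) = √(51941510696 - 311402) = √51941199294 = 9*√641249374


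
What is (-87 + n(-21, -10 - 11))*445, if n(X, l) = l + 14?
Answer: -41830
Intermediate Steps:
n(X, l) = 14 + l
(-87 + n(-21, -10 - 11))*445 = (-87 + (14 + (-10 - 11)))*445 = (-87 + (14 - 21))*445 = (-87 - 7)*445 = -94*445 = -41830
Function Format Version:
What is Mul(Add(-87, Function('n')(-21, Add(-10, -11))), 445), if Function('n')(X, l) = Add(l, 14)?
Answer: -41830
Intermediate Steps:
Function('n')(X, l) = Add(14, l)
Mul(Add(-87, Function('n')(-21, Add(-10, -11))), 445) = Mul(Add(-87, Add(14, Add(-10, -11))), 445) = Mul(Add(-87, Add(14, -21)), 445) = Mul(Add(-87, -7), 445) = Mul(-94, 445) = -41830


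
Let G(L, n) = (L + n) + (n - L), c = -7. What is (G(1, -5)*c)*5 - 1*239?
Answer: 111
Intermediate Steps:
G(L, n) = 2*n
(G(1, -5)*c)*5 - 1*239 = ((2*(-5))*(-7))*5 - 1*239 = -10*(-7)*5 - 239 = 70*5 - 239 = 350 - 239 = 111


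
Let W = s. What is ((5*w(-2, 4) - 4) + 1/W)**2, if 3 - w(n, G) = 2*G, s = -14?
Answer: 165649/196 ≈ 845.15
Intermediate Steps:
w(n, G) = 3 - 2*G
W = -14
((5*w(-2, 4) - 4) + 1/W)**2 = ((5*(3 - 2*4) - 4) + 1/(-14))**2 = ((5*(3 - 8) - 4) - 1/14)**2 = ((5*(-5) - 4) - 1/14)**2 = ((-25 - 4) - 1/14)**2 = (-29 - 1/14)**2 = (-407/14)**2 = 165649/196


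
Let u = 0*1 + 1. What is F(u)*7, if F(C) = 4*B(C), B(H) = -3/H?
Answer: -84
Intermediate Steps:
u = 1 (u = 0 + 1 = 1)
F(C) = -12/C (F(C) = 4*(-3/C) = -12/C)
F(u)*7 = -12/1*7 = -12*1*7 = -12*7 = -84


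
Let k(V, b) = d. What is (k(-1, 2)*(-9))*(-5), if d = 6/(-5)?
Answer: -54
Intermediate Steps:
d = -6/5 (d = 6*(-1/5) = -6/5 ≈ -1.2000)
k(V, b) = -6/5
(k(-1, 2)*(-9))*(-5) = -6/5*(-9)*(-5) = (54/5)*(-5) = -54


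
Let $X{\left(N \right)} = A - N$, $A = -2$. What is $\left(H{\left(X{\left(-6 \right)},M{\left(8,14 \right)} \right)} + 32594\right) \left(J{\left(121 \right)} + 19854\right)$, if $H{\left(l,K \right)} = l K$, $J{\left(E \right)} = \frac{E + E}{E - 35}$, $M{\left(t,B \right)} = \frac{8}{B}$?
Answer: $\frac{194824772682}{301} \approx 6.4726 \cdot 10^{8}$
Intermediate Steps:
$X{\left(N \right)} = -2 - N$
$J{\left(E \right)} = \frac{2 E}{-35 + E}$
$H{\left(l,K \right)} = K l$
$\left(H{\left(X{\left(-6 \right)},M{\left(8,14 \right)} \right)} + 32594\right) \left(J{\left(121 \right)} + 19854\right) = \left(\frac{8}{14} \left(-2 - -6\right) + 32594\right) \left(2 \cdot 121 \frac{1}{-35 + 121} + 19854\right) = \left(8 \cdot \frac{1}{14} \left(-2 + 6\right) + 32594\right) \left(2 \cdot 121 \cdot \frac{1}{86} + 19854\right) = \left(\frac{4}{7} \cdot 4 + 32594\right) \left(2 \cdot 121 \cdot \frac{1}{86} + 19854\right) = \left(\frac{16}{7} + 32594\right) \left(\frac{121}{43} + 19854\right) = \frac{228174}{7} \cdot \frac{853843}{43} = \frac{194824772682}{301}$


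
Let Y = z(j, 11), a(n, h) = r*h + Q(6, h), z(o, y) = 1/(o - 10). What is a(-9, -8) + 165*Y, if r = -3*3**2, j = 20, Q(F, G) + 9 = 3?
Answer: 453/2 ≈ 226.50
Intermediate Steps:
Q(F, G) = -6 (Q(F, G) = -9 + 3 = -6)
z(o, y) = 1/(-10 + o)
r = -27 (r = -3*9 = -27)
a(n, h) = -6 - 27*h (a(n, h) = -27*h - 6 = -6 - 27*h)
Y = 1/10 (Y = 1/(-10 + 20) = 1/10 ≈ 0.10000)
a(-9, -8) + 165*Y = (-6 - 27*(-8)) + 165*(1/10) = (-6 + 216) + 33/2 = 210 + 33/2 = 453/2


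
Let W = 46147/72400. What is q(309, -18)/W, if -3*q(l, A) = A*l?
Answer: 134229600/46147 ≈ 2908.7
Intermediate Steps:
q(l, A) = -A*l/3
W = 46147/72400 (W = 46147*(1/72400) = 46147/72400 ≈ 0.63739)
q(309, -18)/W = (-1/3*(-18)*309)/(46147/72400) = 1854*(72400/46147) = 134229600/46147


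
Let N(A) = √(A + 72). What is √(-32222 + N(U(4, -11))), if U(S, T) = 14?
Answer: √(-32222 + √86) ≈ 179.48*I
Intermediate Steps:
N(A) = √(72 + A)
√(-32222 + N(U(4, -11))) = √(-32222 + √(72 + 14)) = √(-32222 + √86)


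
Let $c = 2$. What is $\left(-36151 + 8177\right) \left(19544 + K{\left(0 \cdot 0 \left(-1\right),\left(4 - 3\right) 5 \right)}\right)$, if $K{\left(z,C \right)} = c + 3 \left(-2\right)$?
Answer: $-546611960$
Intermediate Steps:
$K{\left(z,C \right)} = -4$ ($K{\left(z,C \right)} = 2 + 3 \left(-2\right) = 2 - 6 = -4$)
$\left(-36151 + 8177\right) \left(19544 + K{\left(0 \cdot 0 \left(-1\right),\left(4 - 3\right) 5 \right)}\right) = \left(-36151 + 8177\right) \left(19544 - 4\right) = \left(-27974\right) 19540 = -546611960$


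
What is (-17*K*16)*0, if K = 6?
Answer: 0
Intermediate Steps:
(-17*K*16)*0 = (-17*6*16)*0 = -102*16*0 = -1632*0 = 0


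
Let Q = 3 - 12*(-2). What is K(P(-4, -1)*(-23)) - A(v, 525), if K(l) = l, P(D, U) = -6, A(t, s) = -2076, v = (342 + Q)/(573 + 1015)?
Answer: 2214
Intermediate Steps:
Q = 27 (Q = 3 + 24 = 27)
v = 369/1588 (v = (342 + 27)/(573 + 1015) = 369/1588 ≈ 0.23237)
K(P(-4, -1)*(-23)) - A(v, 525) = -6*(-23) - 1*(-2076) = 138 + 2076 = 2214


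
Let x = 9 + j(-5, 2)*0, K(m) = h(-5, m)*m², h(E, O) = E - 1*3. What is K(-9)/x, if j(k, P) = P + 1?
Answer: -72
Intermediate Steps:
h(E, O) = -3 + E (h(E, O) = E - 3 = -3 + E)
j(k, P) = 1 + P
K(m) = -8*m² (K(m) = (-3 - 5)*m² = -8*m²)
x = 9 (x = 9 + (1 + 2)*0 = 9 + 3*0 = 9 + 0 = 9)
K(-9)/x = -8*(-9)²/9 = -8*81*(⅑) = -648*⅑ = -72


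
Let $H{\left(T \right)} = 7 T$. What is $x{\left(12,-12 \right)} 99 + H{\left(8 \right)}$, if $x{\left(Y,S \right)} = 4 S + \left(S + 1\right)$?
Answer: $-5785$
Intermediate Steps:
$x{\left(Y,S \right)} = 1 + 5 S$ ($x{\left(Y,S \right)} = 4 S + \left(1 + S\right) = 1 + 5 S$)
$x{\left(12,-12 \right)} 99 + H{\left(8 \right)} = \left(1 + 5 \left(-12\right)\right) 99 + 7 \cdot 8 = \left(1 - 60\right) 99 + 56 = \left(-59\right) 99 + 56 = -5841 + 56 = -5785$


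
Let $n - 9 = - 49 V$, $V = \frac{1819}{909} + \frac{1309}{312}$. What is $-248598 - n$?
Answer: $- \frac{23473607005}{94536} \approx -2.483 \cdot 10^{5}$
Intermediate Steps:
$V = \frac{585803}{94536}$ ($V = 1819 \cdot \frac{1}{909} + 1309 \cdot \frac{1}{312} = \frac{1819}{909} + \frac{1309}{312} = \frac{585803}{94536} \approx 6.1966$)
$n = - \frac{27853523}{94536}$ ($n = 9 - \frac{28704347}{94536} = - \frac{27853523}{94536} \approx -294.63$)
$-248598 - n = -248598 - - \frac{27853523}{94536} = -248598 + \frac{27853523}{94536} = - \frac{23473607005}{94536}$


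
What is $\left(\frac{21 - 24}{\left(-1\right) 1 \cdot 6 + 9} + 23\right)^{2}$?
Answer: $484$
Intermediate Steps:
$\left(\frac{21 - 24}{\left(-1\right) 1 \cdot 6 + 9} + 23\right)^{2} = \left(- \frac{3}{\left(-1\right) 6 + 9} + 23\right)^{2} = \left(- \frac{3}{-6 + 9} + 23\right)^{2} = \left(- \frac{3}{3} + 23\right)^{2} = \left(\left(-3\right) \frac{1}{3} + 23\right)^{2} = \left(-1 + 23\right)^{2} = 22^{2} = 484$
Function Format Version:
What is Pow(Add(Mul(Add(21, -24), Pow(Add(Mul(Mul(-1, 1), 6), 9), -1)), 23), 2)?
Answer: 484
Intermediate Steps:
Pow(Add(Mul(Add(21, -24), Pow(Add(Mul(Mul(-1, 1), 6), 9), -1)), 23), 2) = Pow(Add(Mul(-3, Pow(Add(Mul(-1, 6), 9), -1)), 23), 2) = Pow(Add(Mul(-3, Pow(Add(-6, 9), -1)), 23), 2) = Pow(Add(Mul(-3, Pow(3, -1)), 23), 2) = Pow(Add(Mul(-3, Rational(1, 3)), 23), 2) = Pow(Add(-1, 23), 2) = Pow(22, 2) = 484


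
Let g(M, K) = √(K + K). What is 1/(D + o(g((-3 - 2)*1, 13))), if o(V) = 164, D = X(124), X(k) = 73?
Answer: 1/237 ≈ 0.0042194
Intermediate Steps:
g(M, K) = √2*√K (g(M, K) = √(2*K) = √2*√K)
D = 73
1/(D + o(g((-3 - 2)*1, 13))) = 1/(73 + 164) = 1/237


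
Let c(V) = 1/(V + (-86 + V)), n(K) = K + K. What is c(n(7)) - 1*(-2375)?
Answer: 137749/58 ≈ 2375.0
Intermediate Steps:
n(K) = 2*K
c(V) = 1/(-86 + 2*V)
c(n(7)) - 1*(-2375) = 1/(2*(-43 + 2*7)) - 1*(-2375) = 1/(2*(-43 + 14)) + 2375 = (½)/(-29) + 2375 = (½)*(-1/29) + 2375 = -1/58 + 2375 = 137749/58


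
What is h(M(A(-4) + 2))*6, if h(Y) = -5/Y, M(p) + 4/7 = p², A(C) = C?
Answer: -35/4 ≈ -8.7500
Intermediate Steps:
M(p) = -4/7 + p²
h(M(A(-4) + 2))*6 = -5/(-4/7 + (-4 + 2)²)*6 = -5/(-4/7 + (-2)²)*6 = -5/(-4/7 + 4)*6 = -5/24/7*6 = -5*7/24*6 = -35/24*6 = -35/4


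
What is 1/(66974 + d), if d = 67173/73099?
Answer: 73099/4895799599 ≈ 1.4931e-5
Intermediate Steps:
d = 67173/73099 (d = 67173*(1/73099) = 67173/73099 ≈ 0.91893)
1/(66974 + d) = 1/(66974 + 67173/73099) = 1/(4895799599/73099) = 73099/4895799599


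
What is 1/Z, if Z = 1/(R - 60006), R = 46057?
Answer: -13949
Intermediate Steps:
Z = -1/13949 (Z = 1/(46057 - 60006) = 1/(-13949) = -1/13949 ≈ -7.1690e-5)
1/Z = 1/(-1/13949) = -13949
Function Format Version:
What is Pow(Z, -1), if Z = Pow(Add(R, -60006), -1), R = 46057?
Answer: -13949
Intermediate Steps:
Z = Rational(-1, 13949) (Z = Pow(Add(46057, -60006), -1) = Pow(-13949, -1) = Rational(-1, 13949) ≈ -7.1690e-5)
Pow(Z, -1) = Pow(Rational(-1, 13949), -1) = -13949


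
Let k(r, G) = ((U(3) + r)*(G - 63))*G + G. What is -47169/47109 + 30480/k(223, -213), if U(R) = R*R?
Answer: -71320375843/71388994303 ≈ -0.99904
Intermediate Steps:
U(R) = R**2
k(r, G) = G + G*(-63 + G)*(9 + r) (k(r, G) = ((3**2 + r)*(G - 63))*G + G = ((9 + r)*(-63 + G))*G + G = ((-63 + G)*(9 + r))*G + G = G*(-63 + G)*(9 + r) + G = G + G*(-63 + G)*(9 + r))
-47169/47109 + 30480/k(223, -213) = -47169/47109 + 30480/((-213*(-566 - 63*223 + 9*(-213) - 213*223))) = -47169*1/47109 + 30480/((-213*(-566 - 14049 - 1917 - 47499))) = -15723/15703 + 30480/((-213*(-64031))) = -15723/15703 + 30480/13638603 = -15723/15703 + 30480*(1/13638603) = -15723/15703 + 10160/4546201 = -71320375843/71388994303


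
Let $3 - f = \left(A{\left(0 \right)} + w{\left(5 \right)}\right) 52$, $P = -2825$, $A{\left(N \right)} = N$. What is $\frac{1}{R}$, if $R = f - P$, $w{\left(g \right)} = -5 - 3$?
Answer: $\frac{1}{3244} \approx 0.00030826$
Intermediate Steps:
$w{\left(g \right)} = -8$
$f = 419$ ($f = 3 - \left(0 - 8\right) 52 = 3 - \left(-8\right) 52 = 3 - -416 = 3 + 416 = 419$)
$R = 3244$ ($R = 419 - -2825 = 419 + 2825 = 3244$)
$\frac{1}{R} = \frac{1}{3244}$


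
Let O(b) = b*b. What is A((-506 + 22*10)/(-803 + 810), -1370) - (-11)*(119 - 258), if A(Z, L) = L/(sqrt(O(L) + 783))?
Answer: -1529 - 1370*sqrt(1877683)/1877683 ≈ -1530.0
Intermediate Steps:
O(b) = b**2
A(Z, L) = L/sqrt(783 + L**2) (A(Z, L) = L/(sqrt(L**2 + 783)) = L/(sqrt(783 + L**2)) = L/sqrt(783 + L**2))
A((-506 + 22*10)/(-803 + 810), -1370) - (-11)*(119 - 258) = -1370/sqrt(783 + (-1370)**2) - (-11)*(119 - 258) = -1370/sqrt(783 + 1876900) - (-11)*(-139) = -1370*sqrt(1877683)/1877683 - 1*1529 = -1370*sqrt(1877683)/1877683 - 1529 = -1529 - 1370*sqrt(1877683)/1877683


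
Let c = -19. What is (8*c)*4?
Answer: -608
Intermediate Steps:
(8*c)*4 = (8*(-19))*4 = -152*4 = -608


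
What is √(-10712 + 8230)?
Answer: I*√2482 ≈ 49.82*I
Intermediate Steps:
√(-10712 + 8230) = √(-2482) = I*√2482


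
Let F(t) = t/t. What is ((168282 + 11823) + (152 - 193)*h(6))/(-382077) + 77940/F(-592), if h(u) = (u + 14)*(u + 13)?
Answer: 29778916855/382077 ≈ 77940.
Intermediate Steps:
h(u) = (13 + u)*(14 + u) (h(u) = (14 + u)*(13 + u) = (13 + u)*(14 + u))
F(t) = 1
((168282 + 11823) + (152 - 193)*h(6))/(-382077) + 77940/F(-592) = ((168282 + 11823) + (152 - 193)*(182 + 6**2 + 27*6))/(-382077) + 77940/1 = (180105 - 41*(182 + 36 + 162))*(-1/382077) + 77940*1 = (180105 - 41*380)*(-1/382077) + 77940 = (180105 - 15580)*(-1/382077) + 77940 = 164525*(-1/382077) + 77940 = -164525/382077 + 77940 = 29778916855/382077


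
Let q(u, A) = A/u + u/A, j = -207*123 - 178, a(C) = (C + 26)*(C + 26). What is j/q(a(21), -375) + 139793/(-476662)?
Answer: 2530745643412273/598247274643 ≈ 4230.3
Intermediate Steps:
a(C) = (26 + C)² (a(C) = (26 + C)*(26 + C) = (26 + C)²)
j = -25639 (j = -25461 - 178 = -25639)
j/q(a(21), -375) + 139793/(-476662) = -25639/(-375/(26 + 21)² + (26 + 21)²/(-375)) + 139793/(-476662) = -25639/(-375/(47²) + 47²*(-1/375)) + 139793*(-1/476662) = -25639/(-375/2209 + 2209*(-1/375)) - 139793/476662 = -25639/(-375*1/2209 - 2209/375) - 139793/476662 = -25639/(-375/2209 - 2209/375) - 139793/476662 = -25639/(-5020306/828375) - 139793/476662 = -25639*(-828375/5020306) - 139793/476662 = 21238706625/5020306 - 139793/476662 = 2530745643412273/598247274643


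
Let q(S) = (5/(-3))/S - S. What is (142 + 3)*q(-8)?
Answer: 28565/24 ≈ 1190.2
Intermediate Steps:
q(S) = -S - 5/(3*S) (q(S) = (5*(-⅓))/S - S = -5/(3*S) - S = -S - 5/(3*S))
(142 + 3)*q(-8) = (142 + 3)*(-1*(-8) - 5/3/(-8)) = 145*(8 - 5/3*(-⅛)) = 145*(8 + 5/24) = 145*(197/24) = 28565/24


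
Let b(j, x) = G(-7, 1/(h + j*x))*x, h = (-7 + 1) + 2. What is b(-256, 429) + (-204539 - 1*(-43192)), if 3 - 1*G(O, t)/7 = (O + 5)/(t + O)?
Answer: -117776624354/768797 ≈ -1.5320e+5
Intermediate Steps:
h = -4 (h = -6 + 2 = -4)
G(O, t) = 21 - 7*(5 + O)/(O + t) (G(O, t) = 21 - 7*(O + 5)/(t + O) = 21 - 7*(5 + O)/(O + t))
b(j, x) = 7*x*(-19 + 3/(-4 + j*x))/(-7 + 1/(-4 + j*x)) (b(j, x) = (7*(-5 + 2*(-7) + 3/(-4 + j*x))/(-7 + 1/(-4 + j*x)))*x = (7*(-5 - 14 + 3/(-4 + j*x))/(-7 + 1/(-4 + j*x)))*x = (7*(-19 + 3/(-4 + j*x))/(-7 + 1/(-4 + j*x)))*x = 7*x*(-19 + 3/(-4 + j*x))/(-7 + 1/(-4 + j*x)))
b(-256, 429) + (-204539 - 1*(-43192)) = 7*429*(-79 + 19*(-256)*429)/(-29 + 7*(-256)*429) + (-204539 - 1*(-43192)) = 7*429*(-79 - 2086656)/(-29 - 768768) + (-204539 + 43192) = 7*429*(-2086735)/(-768797) - 161347 = 7*429*(-1/768797)*(-2086735) - 161347 = 6266465205/768797 - 161347 = -117776624354/768797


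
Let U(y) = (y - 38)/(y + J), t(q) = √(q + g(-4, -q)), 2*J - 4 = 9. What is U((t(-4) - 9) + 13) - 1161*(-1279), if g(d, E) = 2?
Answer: 666727211/449 + 178*I*√2/449 ≈ 1.4849e+6 + 0.56065*I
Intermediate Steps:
J = 13/2 (J = 2 + (½)*9 = 2 + 9/2 = 13/2 ≈ 6.5000)
t(q) = √(2 + q) (t(q) = √(q + 2) = √(2 + q))
U(y) = (-38 + y)/(13/2 + y) (U(y) = (y - 38)/(y + 13/2) = (-38 + y)/(13/2 + y))
U((t(-4) - 9) + 13) - 1161*(-1279) = 2*(-38 + ((√(2 - 4) - 9) + 13))/(13 + 2*((√(2 - 4) - 9) + 13)) - 1161*(-1279) = 2*(-38 + ((√(-2) - 9) + 13))/(13 + 2*((√(-2) - 9) + 13)) + 1484919 = 2*(-38 + ((I*√2 - 9) + 13))/(13 + 2*((I*√2 - 9) + 13)) + 1484919 = 2*(-38 + ((-9 + I*√2) + 13))/(13 + 2*((-9 + I*√2) + 13)) + 1484919 = 2*(-38 + (4 + I*√2))/(13 + 2*(4 + I*√2)) + 1484919 = 2*(-34 + I*√2)/(13 + (8 + 2*I*√2)) + 1484919 = 2*(-34 + I*√2)/(21 + 2*I*√2) + 1484919 = 1484919 + 2*(-34 + I*√2)/(21 + 2*I*√2)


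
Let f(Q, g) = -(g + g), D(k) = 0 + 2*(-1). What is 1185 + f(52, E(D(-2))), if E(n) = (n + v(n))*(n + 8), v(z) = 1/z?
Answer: 1215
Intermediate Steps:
D(k) = -2 (D(k) = 0 - 2 = -2)
E(n) = (8 + n)*(n + 1/n) (E(n) = (n + 1/n)*(n + 8) = (n + 1/n)*(8 + n) = (8 + n)*(n + 1/n))
f(Q, g) = -2*g
1185 + f(52, E(D(-2))) = 1185 - 2*(1 + (-2)**2 + 8*(-2) + 8/(-2)) = 1185 - 2*(1 + 4 - 16 + 8*(-1/2)) = 1185 - 2*(1 + 4 - 16 - 4) = 1185 - 2*(-15) = 1185 + 30 = 1215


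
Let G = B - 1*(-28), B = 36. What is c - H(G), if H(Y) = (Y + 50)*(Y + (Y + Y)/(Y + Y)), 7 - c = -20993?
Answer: 13590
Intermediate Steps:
c = 21000 (c = 7 - 1*(-20993) = 7 + 20993 = 21000)
G = 64 (G = 36 - 1*(-28) = 36 + 28 = 64)
H(Y) = (1 + Y)*(50 + Y) (H(Y) = (50 + Y)*(Y + (2*Y)/((2*Y))) = (50 + Y)*(Y + (2*Y)*(1/(2*Y))) = (50 + Y)*(Y + 1) = (50 + Y)*(1 + Y) = (1 + Y)*(50 + Y))
c - H(G) = 21000 - (50 + 64² + 51*64) = 21000 - (50 + 4096 + 3264) = 21000 - 1*7410 = 21000 - 7410 = 13590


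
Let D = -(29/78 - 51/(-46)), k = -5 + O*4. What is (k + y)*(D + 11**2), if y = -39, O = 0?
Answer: -4717196/897 ≈ -5258.9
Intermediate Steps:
k = -5 (k = -5 + 0*4 = -5 + 0 = -5)
D = -1328/897 (D = -(29*(1/78) - 51*(-1/46)) = -(29/78 + 51/46) = -1*1328/897 = -1328/897 ≈ -1.4805)
(k + y)*(D + 11**2) = (-5 - 39)*(-1328/897 + 11**2) = -44*(-1328/897 + 121) = -44*107209/897 = -4717196/897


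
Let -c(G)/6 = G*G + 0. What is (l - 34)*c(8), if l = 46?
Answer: -4608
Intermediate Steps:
c(G) = -6*G**2 (c(G) = -6*(G*G + 0) = -6*(G**2 + 0) = -6*G**2)
(l - 34)*c(8) = (46 - 34)*(-6*8**2) = 12*(-6*64) = 12*(-384) = -4608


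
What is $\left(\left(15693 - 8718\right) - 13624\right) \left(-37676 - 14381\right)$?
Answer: $346126993$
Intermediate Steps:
$\left(\left(15693 - 8718\right) - 13624\right) \left(-37676 - 14381\right) = \left(\left(15693 - 8718\right) - 13624\right) \left(-52057\right) = \left(6975 - 13624\right) \left(-52057\right) = \left(-6649\right) \left(-52057\right) = 346126993$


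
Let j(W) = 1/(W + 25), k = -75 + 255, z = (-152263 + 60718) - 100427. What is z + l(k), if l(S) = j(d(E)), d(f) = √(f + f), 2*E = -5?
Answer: (-191972*√5 + 4799299*I)/(√5 - 25*I) ≈ -1.9197e+5 - 0.00354*I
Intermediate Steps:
z = -191972 (z = -91545 - 100427 = -191972)
k = 180
E = -5/2 (E = (½)*(-5) = -5/2 ≈ -2.5000)
d(f) = √2*√f (d(f) = √(2*f) = √2*√f)
j(W) = 1/(25 + W)
l(S) = 1/(25 + I*√5) (l(S) = 1/(25 + √2*√(-5/2)) = 1/(25 + √2*(I*√10/2)) = 1/(25 + I*√5))
z + l(k) = -191972 + (5/126 - I*√5/630) = -24188467/126 - I*√5/630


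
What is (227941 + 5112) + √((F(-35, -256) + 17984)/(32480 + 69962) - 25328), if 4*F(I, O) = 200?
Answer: 233053 + I*√66449846961091/51221 ≈ 2.3305e+5 + 159.15*I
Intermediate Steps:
F(I, O) = 50 (F(I, O) = (¼)*200 = 50)
(227941 + 5112) + √((F(-35, -256) + 17984)/(32480 + 69962) - 25328) = (227941 + 5112) + √((50 + 17984)/(32480 + 69962) - 25328) = 233053 + √(18034/102442 - 25328) = 233053 + √(18034*(1/102442) - 25328) = 233053 + √(9017/51221 - 25328) = 233053 + √(-1297316471/51221) = 233053 + I*√66449846961091/51221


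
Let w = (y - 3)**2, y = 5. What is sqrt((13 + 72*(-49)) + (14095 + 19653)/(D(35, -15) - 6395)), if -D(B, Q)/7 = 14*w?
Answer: I*sqrt(1340014791)/617 ≈ 59.329*I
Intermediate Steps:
w = 4 (w = (5 - 3)**2 = 2**2 = 4)
D(B, Q) = -392 (D(B, Q) = -98*4 = -7*56 = -392)
sqrt((13 + 72*(-49)) + (14095 + 19653)/(D(35, -15) - 6395)) = sqrt((13 + 72*(-49)) + (14095 + 19653)/(-392 - 6395)) = sqrt((13 - 3528) + 33748/(-6787)) = sqrt(-3515 + 33748*(-1/6787)) = sqrt(-3515 - 3068/617) = sqrt(-2171823/617) = I*sqrt(1340014791)/617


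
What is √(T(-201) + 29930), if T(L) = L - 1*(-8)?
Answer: √29737 ≈ 172.44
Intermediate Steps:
T(L) = 8 + L (T(L) = L + 8 = 8 + L)
√(T(-201) + 29930) = √((8 - 201) + 29930) = √(-193 + 29930) = √29737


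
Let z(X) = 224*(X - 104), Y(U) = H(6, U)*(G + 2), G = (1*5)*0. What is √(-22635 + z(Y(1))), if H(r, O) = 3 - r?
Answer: 5*I*√1891 ≈ 217.43*I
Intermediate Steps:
G = 0 (G = 5*0 = 0)
Y(U) = -6 (Y(U) = (3 - 1*6)*(0 + 2) = (3 - 6)*2 = -3*2 = -6)
z(X) = -23296 + 224*X (z(X) = 224*(-104 + X) = -23296 + 224*X)
√(-22635 + z(Y(1))) = √(-22635 + (-23296 + 224*(-6))) = √(-22635 + (-23296 - 1344)) = √(-22635 - 24640) = √(-47275) = 5*I*√1891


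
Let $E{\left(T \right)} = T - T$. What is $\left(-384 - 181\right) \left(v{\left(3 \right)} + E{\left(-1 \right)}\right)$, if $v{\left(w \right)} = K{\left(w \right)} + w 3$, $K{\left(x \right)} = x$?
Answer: $-6780$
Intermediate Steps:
$E{\left(T \right)} = 0$
$v{\left(w \right)} = 4 w$ ($v{\left(w \right)} = w + w 3 = w + 3 w = 4 w$)
$\left(-384 - 181\right) \left(v{\left(3 \right)} + E{\left(-1 \right)}\right) = \left(-384 - 181\right) \left(4 \cdot 3 + 0\right) = - 565 \left(12 + 0\right) = \left(-565\right) 12 = -6780$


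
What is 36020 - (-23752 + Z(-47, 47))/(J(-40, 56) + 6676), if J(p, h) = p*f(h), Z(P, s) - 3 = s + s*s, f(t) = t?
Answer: 159806213/4436 ≈ 36025.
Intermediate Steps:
Z(P, s) = 3 + s + s² (Z(P, s) = 3 + (s + s*s) = 3 + (s + s²) = 3 + s + s²)
J(p, h) = h*p (J(p, h) = p*h = h*p)
36020 - (-23752 + Z(-47, 47))/(J(-40, 56) + 6676) = 36020 - (-23752 + (3 + 47 + 47²))/(56*(-40) + 6676) = 36020 - (-23752 + (3 + 47 + 2209))/(-2240 + 6676) = 36020 - (-23752 + 2259)/4436 = 36020 - (-21493)/4436 = 36020 - 1*(-21493/4436) = 36020 + 21493/4436 = 159806213/4436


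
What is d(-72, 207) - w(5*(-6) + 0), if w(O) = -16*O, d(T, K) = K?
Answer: -273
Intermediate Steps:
d(-72, 207) - w(5*(-6) + 0) = 207 - (-16)*(5*(-6) + 0) = 207 - (-16)*(-30 + 0) = 207 - (-16)*(-30) = 207 - 1*480 = 207 - 480 = -273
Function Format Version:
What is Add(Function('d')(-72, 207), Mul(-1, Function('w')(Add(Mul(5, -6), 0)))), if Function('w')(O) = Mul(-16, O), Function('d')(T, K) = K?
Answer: -273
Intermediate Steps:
Add(Function('d')(-72, 207), Mul(-1, Function('w')(Add(Mul(5, -6), 0)))) = Add(207, Mul(-1, Mul(-16, Add(Mul(5, -6), 0)))) = Add(207, Mul(-1, Mul(-16, Add(-30, 0)))) = Add(207, Mul(-1, Mul(-16, -30))) = Add(207, Mul(-1, 480)) = Add(207, -480) = -273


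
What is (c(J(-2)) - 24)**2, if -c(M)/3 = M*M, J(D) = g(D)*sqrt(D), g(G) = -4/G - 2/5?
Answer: 46656/625 ≈ 74.650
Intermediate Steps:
g(G) = -2/5 - 4/G (g(G) = -4/G - 2*1/5 = -4/G - 2/5 = -2/5 - 4/G)
J(D) = sqrt(D)*(-2/5 - 4/D) (J(D) = (-2/5 - 4/D)*sqrt(D) = sqrt(D)*(-2/5 - 4/D))
c(M) = -3*M**2 (c(M) = -3*M*M = -3*M**2)
(c(J(-2)) - 24)**2 = (-3*(-2*(-10 - 1*(-2))**2/25) - 24)**2 = (-3*(-2*(-10 + 2)**2/25) - 24)**2 = (-3*((2/5)*(-I*sqrt(2)/2)*(-8))**2 - 24)**2 = (-3*(8*I*sqrt(2)/5)**2 - 24)**2 = (-3*(-128/25) - 24)**2 = (384/25 - 24)**2 = (-216/25)**2 = 46656/625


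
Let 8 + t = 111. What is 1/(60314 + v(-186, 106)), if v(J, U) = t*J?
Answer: 1/41156 ≈ 2.4298e-5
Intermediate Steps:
t = 103 (t = -8 + 111 = 103)
v(J, U) = 103*J
1/(60314 + v(-186, 106)) = 1/(60314 + 103*(-186)) = 1/(60314 - 19158) = 1/41156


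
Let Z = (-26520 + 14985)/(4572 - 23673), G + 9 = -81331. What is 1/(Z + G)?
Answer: -6367/517887935 ≈ -1.2294e-5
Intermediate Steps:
G = -81340 (G = -9 - 81331 = -81340)
Z = 3845/6367 (Z = -11535/(-19101) = -11535*(-1/19101) = 3845/6367 ≈ 0.60390)
1/(Z + G) = 1/(3845/6367 - 81340) = 1/(-517887935/6367) = -6367/517887935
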